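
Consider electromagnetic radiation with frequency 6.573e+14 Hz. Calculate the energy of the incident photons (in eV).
2.7184 eV

Using E = hf:

E = hf = (6.626×10⁻³⁴ J·s)(6.573e+14 Hz)
E = 2.7184 eV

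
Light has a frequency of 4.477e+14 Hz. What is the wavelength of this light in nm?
669.63 nm

Using the wave equation: c = fλ

Solving for wavelength:
λ = c/f = (3×10⁸ m/s) / (4.477e+14 Hz)
λ = 669.63 nm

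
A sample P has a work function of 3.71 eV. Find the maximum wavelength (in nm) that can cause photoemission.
334.19 nm

The threshold wavelength is when the photon energy equals the work function:
hc/λ₀ = φ

Solving for λ₀:
λ₀ = hc/φ = (6.626×10⁻³⁴ J·s)(3×10⁸ m/s) / (3.71 eV × 1.602×10⁻¹⁹ J/eV)
λ₀ = 334.19 nm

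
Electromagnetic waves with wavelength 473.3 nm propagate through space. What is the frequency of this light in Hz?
6.3341e+14 Hz

Using the wave equation: c = fλ

Solving for frequency:
f = c/λ = (3×10⁸ m/s) / (473.3×10⁻⁹ m)
f = 6.3341e+14 Hz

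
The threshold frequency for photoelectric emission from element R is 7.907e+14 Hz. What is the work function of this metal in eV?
3.27 eV

At the threshold frequency, photon energy equals work function:
φ = hf₀

Calculating:
φ = (6.626×10⁻³⁴ J·s)(7.907e+14 Hz)
φ = 3.27 eV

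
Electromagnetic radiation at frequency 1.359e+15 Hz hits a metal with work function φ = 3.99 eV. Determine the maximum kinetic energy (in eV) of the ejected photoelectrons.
1.6304 eV

Using Einstein's photoelectric equation: KE_max = hf - φ

First, calculate the photon energy:
E_photon = hf = (6.626×10⁻³⁴ J·s)(1.359e+15 Hz)
E_photon = 5.6204 eV

Then, the maximum kinetic energy:
KE_max = E_photon - φ = 5.6204 eV - 3.99 eV = 1.6304 eV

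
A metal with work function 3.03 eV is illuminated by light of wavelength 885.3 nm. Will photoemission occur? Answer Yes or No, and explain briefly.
No

For photoemission, the photon energy must exceed the work function.

Photon energy: E = hc/λ = 1.4005 eV
Work function: φ = 3.03 eV

Since E_photon (1.4005 eV) < φ (3.03 eV), photoemission will NOT occur.
The threshold wavelength is λ₀ = hc/φ = 409.2 nm.
Since 885.3 nm > 409.2 nm, the photons lack sufficient energy.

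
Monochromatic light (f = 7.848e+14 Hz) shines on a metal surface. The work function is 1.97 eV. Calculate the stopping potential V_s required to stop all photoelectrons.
1.2757 V

The stopping potential V_s satisfies: eV_s = KE_max

First, find KE_max using Einstein's equation:
E_photon = hf = (6.626×10⁻³⁴ J·s)(7.848e+14 Hz) = 3.2457 eV
KE_max = E_photon - φ = 3.2457 - 1.97 = 1.2757 eV

Since eV_s = KE_max:
V_s = KE_max/e = 1.2757 V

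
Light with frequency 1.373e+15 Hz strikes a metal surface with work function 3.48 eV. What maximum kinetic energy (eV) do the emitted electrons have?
2.1983 eV

Using Einstein's photoelectric equation: KE_max = hf - φ

First, calculate the photon energy:
E_photon = hf = (6.626×10⁻³⁴ J·s)(1.373e+15 Hz)
E_photon = 5.6783 eV

Then, the maximum kinetic energy:
KE_max = E_photon - φ = 5.6783 eV - 3.48 eV = 2.1983 eV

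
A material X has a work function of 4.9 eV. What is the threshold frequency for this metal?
1.1848e+15 Hz

The threshold frequency is when the photon energy equals the work function:
hf₀ = φ

Solving for f₀:
f₀ = φ/h = (4.9 eV × 1.602×10⁻¹⁹ J/eV) / (6.626×10⁻³⁴ J·s)
f₀ = 1.1848e+15 Hz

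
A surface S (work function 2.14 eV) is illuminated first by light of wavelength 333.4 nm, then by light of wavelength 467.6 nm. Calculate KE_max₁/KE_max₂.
3.0866

Using Einstein's equation: KE_max = hc/λ - φ

For λ₁ = 333.4 nm:
E₁ = hc/λ₁ = 3.7188 eV
KE₁ = E₁ - φ = 3.7188 - 2.14 = 1.5788 eV

For λ₂ = 467.6 nm:
E₂ = hc/λ₂ = 2.6515 eV
KE₂ = E₂ - φ = 2.6515 - 2.14 = 0.5115 eV

Ratio: KE₁/KE₂ = 1.5788/0.5115 = 3.0866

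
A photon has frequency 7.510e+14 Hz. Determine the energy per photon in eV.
3.1059 eV

Using E = hf:

E = hf = (6.626×10⁻³⁴ J·s)(7.510e+14 Hz)
E = 3.1059 eV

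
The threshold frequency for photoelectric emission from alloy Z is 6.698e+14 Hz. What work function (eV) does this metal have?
2.77 eV

At the threshold frequency, photon energy equals work function:
φ = hf₀

Calculating:
φ = (6.626×10⁻³⁴ J·s)(6.698e+14 Hz)
φ = 2.77 eV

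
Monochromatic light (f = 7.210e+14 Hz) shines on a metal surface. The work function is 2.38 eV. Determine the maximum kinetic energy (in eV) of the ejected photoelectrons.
0.6018 eV

Using Einstein's photoelectric equation: KE_max = hf - φ

First, calculate the photon energy:
E_photon = hf = (6.626×10⁻³⁴ J·s)(7.210e+14 Hz)
E_photon = 2.9818 eV

Then, the maximum kinetic energy:
KE_max = E_photon - φ = 2.9818 eV - 2.38 eV = 0.6018 eV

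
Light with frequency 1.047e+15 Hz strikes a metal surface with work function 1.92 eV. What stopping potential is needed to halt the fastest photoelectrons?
2.4100 V

The stopping potential V_s satisfies: eV_s = KE_max

First, find KE_max using Einstein's equation:
E_photon = hf = (6.626×10⁻³⁴ J·s)(1.047e+15 Hz) = 4.3300 eV
KE_max = E_photon - φ = 4.3300 - 1.92 = 2.4100 eV

Since eV_s = KE_max:
V_s = KE_max/e = 2.4100 V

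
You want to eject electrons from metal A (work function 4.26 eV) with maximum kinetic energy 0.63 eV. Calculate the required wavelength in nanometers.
253.55 nm

From Einstein's equation: KE_max = hc/λ - φ

Rearranging for λ:
hc/λ = KE_max + φ
λ = hc/(KE_max + φ)

Required photon energy:
E_photon = KE_max + φ = 0.63 + 4.26 = 4.89 eV

Required wavelength:
λ = hc/E_photon = (6.626×10⁻³⁴)(3×10⁸) / (4.89 × 1.602×10⁻¹⁹)
λ = 253.55 nm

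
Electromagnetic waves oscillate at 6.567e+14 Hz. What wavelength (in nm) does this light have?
456.51 nm

Using the wave equation: c = fλ

Solving for wavelength:
λ = c/f = (3×10⁸ m/s) / (6.567e+14 Hz)
λ = 456.51 nm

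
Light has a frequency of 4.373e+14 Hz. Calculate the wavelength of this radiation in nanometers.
685.55 nm

Using the wave equation: c = fλ

Solving for wavelength:
λ = c/f = (3×10⁸ m/s) / (4.373e+14 Hz)
λ = 685.55 nm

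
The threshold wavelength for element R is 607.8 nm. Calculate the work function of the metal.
2.04 eV

At the threshold wavelength, photon energy equals work function:
φ = hc/λ₀

Calculating:
φ = (6.626×10⁻³⁴ J·s)(3×10⁸ m/s) / (607.8×10⁻⁹ m)
φ = 2.04 eV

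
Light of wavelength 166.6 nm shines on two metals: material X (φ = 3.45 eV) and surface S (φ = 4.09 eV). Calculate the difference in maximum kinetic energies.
0.6400 eV

Using KE_max = hc/λ - φ for each metal:

Photon energy: E = hc/λ = 7.4420 eV

For material X (φ₁ = 3.45 eV):
KE₁ = E - φ₁ = 7.4420 - 3.45 = 3.9920 eV

For surface S (φ₂ = 4.09 eV):
KE₂ = E - φ₂ = 7.4420 - 4.09 = 3.3520 eV

Difference:
ΔKE = KE₁ - KE₂ = 3.9920 - 3.3520 = 0.6400 eV

Note: The difference equals the difference in work functions: 4.09 - 3.45 = 0.64 eV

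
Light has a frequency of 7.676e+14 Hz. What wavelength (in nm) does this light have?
390.56 nm

Using the wave equation: c = fλ

Solving for wavelength:
λ = c/f = (3×10⁸ m/s) / (7.676e+14 Hz)
λ = 390.56 nm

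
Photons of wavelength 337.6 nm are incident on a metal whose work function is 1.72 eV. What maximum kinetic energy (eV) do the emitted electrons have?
1.9525 eV

Using Einstein's photoelectric equation: KE_max = hf - φ = hc/λ - φ

First, calculate the photon energy:
E_photon = hc/λ = (6.626×10⁻³⁴ J·s)(3×10⁸ m/s) / (337.6×10⁻⁹ m)
E_photon = 3.6725 eV

Then, the maximum kinetic energy:
KE_max = E_photon - φ = 3.6725 eV - 1.72 eV = 1.9525 eV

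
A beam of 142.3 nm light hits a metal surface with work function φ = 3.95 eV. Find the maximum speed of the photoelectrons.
1.2944e+06 m/s

First, find the maximum kinetic energy:
E_photon = hc/λ = 8.7129 eV
KE_max = E_photon - φ = 8.7129 - 3.95 = 4.7629 eV

Convert to Joules: KE_max = 4.7629 × 1.602×10⁻¹⁹ J = 7.6310e-19 J

Then use KE = ½mv² to find velocity:
v = √(2·KE/m) = √(2 × 7.6310e-19 J / 9.109e-31 kg)
v = 1.2944e+06 m/s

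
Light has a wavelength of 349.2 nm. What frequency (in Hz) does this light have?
8.5851e+14 Hz

Using the wave equation: c = fλ

Solving for frequency:
f = c/λ = (3×10⁸ m/s) / (349.2×10⁻⁹ m)
f = 8.5851e+14 Hz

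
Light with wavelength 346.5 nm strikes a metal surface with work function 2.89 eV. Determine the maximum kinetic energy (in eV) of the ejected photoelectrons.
0.6882 eV

Using Einstein's photoelectric equation: KE_max = hf - φ = hc/λ - φ

First, calculate the photon energy:
E_photon = hc/λ = (6.626×10⁻³⁴ J·s)(3×10⁸ m/s) / (346.5×10⁻⁹ m)
E_photon = 3.5782 eV

Then, the maximum kinetic energy:
KE_max = E_photon - φ = 3.5782 eV - 2.89 eV = 0.6882 eV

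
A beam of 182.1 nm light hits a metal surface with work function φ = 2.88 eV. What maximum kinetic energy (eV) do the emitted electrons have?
3.9286 eV

Using Einstein's photoelectric equation: KE_max = hf - φ = hc/λ - φ

First, calculate the photon energy:
E_photon = hc/λ = (6.626×10⁻³⁴ J·s)(3×10⁸ m/s) / (182.1×10⁻⁹ m)
E_photon = 6.8086 eV

Then, the maximum kinetic energy:
KE_max = E_photon - φ = 6.8086 eV - 2.88 eV = 3.9286 eV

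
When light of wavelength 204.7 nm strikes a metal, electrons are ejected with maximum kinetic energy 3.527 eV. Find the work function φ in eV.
2.53 eV

From Einstein's photoelectric equation: KE_max = hf - φ = hc/λ - φ

Rearranging for φ:
φ = hc/λ - KE_max

Calculate photon energy:
E_photon = hc/λ = 6.0569 eV

Therefore:
φ = 6.0569 - 3.527 = 2.53 eV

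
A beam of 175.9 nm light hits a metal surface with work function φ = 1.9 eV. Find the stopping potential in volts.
5.1486 V

The stopping potential V_s satisfies: eV_s = KE_max

First, find KE_max using Einstein's equation:
E_photon = hc/λ = 7.0486 eV
KE_max = E_photon - φ = 7.0486 - 1.9 = 5.1486 eV

Since eV_s = KE_max:
V_s = KE_max/e = 5.1486 V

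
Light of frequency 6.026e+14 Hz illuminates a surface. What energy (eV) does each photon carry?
2.4922 eV

Using E = hf:

E = hf = (6.626×10⁻³⁴ J·s)(6.026e+14 Hz)
E = 2.4922 eV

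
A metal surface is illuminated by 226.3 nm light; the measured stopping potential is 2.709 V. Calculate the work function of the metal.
2.77 eV

The stopping potential gives the maximum kinetic energy: KE_max = eV_s = 2.709 eV

From Einstein's photoelectric equation: KE_max = hc/λ - φ
Rearranging: φ = hc/λ - KE_max

Calculate photon energy:
E_photon = hc/λ = (6.626×10⁻³⁴ J·s)(3×10⁸ m/s) / (226.3×10⁻⁹ m) = 5.4788 eV

Therefore:
φ = 5.4788 - 2.709 = 2.77 eV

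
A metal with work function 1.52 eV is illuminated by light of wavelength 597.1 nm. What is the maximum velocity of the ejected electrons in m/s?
4.4242e+05 m/s

First, find the maximum kinetic energy:
E_photon = hc/λ = 2.0764 eV
KE_max = E_photon - φ = 2.0764 - 1.52 = 0.5564 eV

Convert to Joules: KE_max = 0.5564 × 1.602×10⁻¹⁹ J = 8.9151e-20 J

Then use KE = ½mv² to find velocity:
v = √(2·KE/m) = √(2 × 8.9151e-20 J / 9.109e-31 kg)
v = 4.4242e+05 m/s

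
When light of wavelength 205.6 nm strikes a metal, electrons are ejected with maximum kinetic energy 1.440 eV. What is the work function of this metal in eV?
4.59 eV

From Einstein's photoelectric equation: KE_max = hf - φ = hc/λ - φ

Rearranging for φ:
φ = hc/λ - KE_max

Calculate photon energy:
E_photon = hc/λ = 6.0304 eV

Therefore:
φ = 6.0304 - 1.440 = 4.59 eV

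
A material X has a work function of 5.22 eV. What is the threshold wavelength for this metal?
237.52 nm

The threshold wavelength is when the photon energy equals the work function:
hc/λ₀ = φ

Solving for λ₀:
λ₀ = hc/φ = (6.626×10⁻³⁴ J·s)(3×10⁸ m/s) / (5.22 eV × 1.602×10⁻¹⁹ J/eV)
λ₀ = 237.52 nm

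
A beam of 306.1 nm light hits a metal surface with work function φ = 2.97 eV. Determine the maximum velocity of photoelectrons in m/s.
6.1649e+05 m/s

First, find the maximum kinetic energy:
E_photon = hc/λ = 4.0504 eV
KE_max = E_photon - φ = 4.0504 - 2.97 = 1.0804 eV

Convert to Joules: KE_max = 1.0804 × 1.602×10⁻¹⁹ J = 1.7311e-19 J

Then use KE = ½mv² to find velocity:
v = √(2·KE/m) = √(2 × 1.7311e-19 J / 9.109e-31 kg)
v = 6.1649e+05 m/s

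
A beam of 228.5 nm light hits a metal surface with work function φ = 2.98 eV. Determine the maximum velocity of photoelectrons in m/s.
9.2759e+05 m/s

First, find the maximum kinetic energy:
E_photon = hc/λ = 5.4260 eV
KE_max = E_photon - φ = 5.4260 - 2.98 = 2.4460 eV

Convert to Joules: KE_max = 2.4460 × 1.602×10⁻¹⁹ J = 3.9189e-19 J

Then use KE = ½mv² to find velocity:
v = √(2·KE/m) = √(2 × 3.9189e-19 J / 9.109e-31 kg)
v = 9.2759e+05 m/s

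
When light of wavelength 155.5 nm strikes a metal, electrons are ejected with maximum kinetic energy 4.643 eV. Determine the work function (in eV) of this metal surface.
3.33 eV

From Einstein's photoelectric equation: KE_max = hf - φ = hc/λ - φ

Rearranging for φ:
φ = hc/λ - KE_max

Calculate photon energy:
E_photon = hc/λ = 7.9733 eV

Therefore:
φ = 7.9733 - 4.643 = 3.33 eV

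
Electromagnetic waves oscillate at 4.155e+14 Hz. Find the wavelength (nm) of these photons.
721.52 nm

Using the wave equation: c = fλ

Solving for wavelength:
λ = c/f = (3×10⁸ m/s) / (4.155e+14 Hz)
λ = 721.52 nm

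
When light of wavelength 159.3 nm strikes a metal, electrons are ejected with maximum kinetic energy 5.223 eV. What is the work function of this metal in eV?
2.56 eV

From Einstein's photoelectric equation: KE_max = hf - φ = hc/λ - φ

Rearranging for φ:
φ = hc/λ - KE_max

Calculate photon energy:
E_photon = hc/λ = 7.7831 eV

Therefore:
φ = 7.7831 - 5.223 = 2.56 eV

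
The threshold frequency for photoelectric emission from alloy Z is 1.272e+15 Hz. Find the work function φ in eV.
5.26 eV

At the threshold frequency, photon energy equals work function:
φ = hf₀

Calculating:
φ = (6.626×10⁻³⁴ J·s)(1.272e+15 Hz)
φ = 5.26 eV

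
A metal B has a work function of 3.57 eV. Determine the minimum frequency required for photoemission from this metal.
8.6322e+14 Hz

The threshold frequency is when the photon energy equals the work function:
hf₀ = φ

Solving for f₀:
f₀ = φ/h = (3.57 eV × 1.602×10⁻¹⁹ J/eV) / (6.626×10⁻³⁴ J·s)
f₀ = 8.6322e+14 Hz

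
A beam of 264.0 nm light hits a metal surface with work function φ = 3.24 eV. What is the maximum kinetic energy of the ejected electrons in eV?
1.4564 eV

Using Einstein's photoelectric equation: KE_max = hf - φ = hc/λ - φ

First, calculate the photon energy:
E_photon = hc/λ = (6.626×10⁻³⁴ J·s)(3×10⁸ m/s) / (264.0×10⁻⁹ m)
E_photon = 4.6964 eV

Then, the maximum kinetic energy:
KE_max = E_photon - φ = 4.6964 eV - 3.24 eV = 1.4564 eV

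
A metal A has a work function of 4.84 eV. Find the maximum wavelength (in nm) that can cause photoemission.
256.17 nm

The threshold wavelength is when the photon energy equals the work function:
hc/λ₀ = φ

Solving for λ₀:
λ₀ = hc/φ = (6.626×10⁻³⁴ J·s)(3×10⁸ m/s) / (4.84 eV × 1.602×10⁻¹⁹ J/eV)
λ₀ = 256.17 nm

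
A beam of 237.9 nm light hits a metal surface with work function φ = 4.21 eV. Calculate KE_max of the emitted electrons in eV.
1.0016 eV

Using Einstein's photoelectric equation: KE_max = hf - φ = hc/λ - φ

First, calculate the photon energy:
E_photon = hc/λ = (6.626×10⁻³⁴ J·s)(3×10⁸ m/s) / (237.9×10⁻⁹ m)
E_photon = 5.2116 eV

Then, the maximum kinetic energy:
KE_max = E_photon - φ = 5.2116 eV - 4.21 eV = 1.0016 eV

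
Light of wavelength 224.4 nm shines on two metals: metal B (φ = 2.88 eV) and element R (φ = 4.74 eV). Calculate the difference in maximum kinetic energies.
1.8600 eV

Using KE_max = hc/λ - φ for each metal:

Photon energy: E = hc/λ = 5.5251 eV

For metal B (φ₁ = 2.88 eV):
KE₁ = E - φ₁ = 5.5251 - 2.88 = 2.6451 eV

For element R (φ₂ = 4.74 eV):
KE₂ = E - φ₂ = 5.5251 - 4.74 = 0.7851 eV

Difference:
ΔKE = KE₁ - KE₂ = 2.6451 - 0.7851 = 1.8600 eV

Note: The difference equals the difference in work functions: 4.74 - 2.88 = 1.86 eV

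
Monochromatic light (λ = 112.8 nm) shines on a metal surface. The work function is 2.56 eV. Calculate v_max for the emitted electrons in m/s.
1.7222e+06 m/s

First, find the maximum kinetic energy:
E_photon = hc/λ = 10.9915 eV
KE_max = E_photon - φ = 10.9915 - 2.56 = 8.4315 eV

Convert to Joules: KE_max = 8.4315 × 1.602×10⁻¹⁹ J = 1.3509e-18 J

Then use KE = ½mv² to find velocity:
v = √(2·KE/m) = √(2 × 1.3509e-18 J / 9.109e-31 kg)
v = 1.7222e+06 m/s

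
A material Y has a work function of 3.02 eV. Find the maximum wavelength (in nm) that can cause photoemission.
410.54 nm

The threshold wavelength is when the photon energy equals the work function:
hc/λ₀ = φ

Solving for λ₀:
λ₀ = hc/φ = (6.626×10⁻³⁴ J·s)(3×10⁸ m/s) / (3.02 eV × 1.602×10⁻¹⁹ J/eV)
λ₀ = 410.54 nm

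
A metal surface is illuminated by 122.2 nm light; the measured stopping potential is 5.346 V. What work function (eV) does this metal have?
4.80 eV

The stopping potential gives the maximum kinetic energy: KE_max = eV_s = 5.346 eV

From Einstein's photoelectric equation: KE_max = hc/λ - φ
Rearranging: φ = hc/λ - KE_max

Calculate photon energy:
E_photon = hc/λ = (6.626×10⁻³⁴ J·s)(3×10⁸ m/s) / (122.2×10⁻⁹ m) = 10.1460 eV

Therefore:
φ = 10.1460 - 5.346 = 4.80 eV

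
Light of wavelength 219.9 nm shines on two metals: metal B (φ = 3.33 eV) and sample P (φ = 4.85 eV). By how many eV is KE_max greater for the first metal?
1.5200 eV

Using KE_max = hc/λ - φ for each metal:

Photon energy: E = hc/λ = 5.6382 eV

For metal B (φ₁ = 3.33 eV):
KE₁ = E - φ₁ = 5.6382 - 3.33 = 2.3082 eV

For sample P (φ₂ = 4.85 eV):
KE₂ = E - φ₂ = 5.6382 - 4.85 = 0.7882 eV

Difference:
ΔKE = KE₁ - KE₂ = 2.3082 - 0.7882 = 1.5200 eV

Note: The difference equals the difference in work functions: 4.85 - 3.33 = 1.52 eV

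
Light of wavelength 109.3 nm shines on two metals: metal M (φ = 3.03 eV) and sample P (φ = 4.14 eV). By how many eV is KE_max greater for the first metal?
1.1100 eV

Using KE_max = hc/λ - φ for each metal:

Photon energy: E = hc/λ = 11.3435 eV

For metal M (φ₁ = 3.03 eV):
KE₁ = E - φ₁ = 11.3435 - 3.03 = 8.3135 eV

For sample P (φ₂ = 4.14 eV):
KE₂ = E - φ₂ = 11.3435 - 4.14 = 7.2035 eV

Difference:
ΔKE = KE₁ - KE₂ = 8.3135 - 7.2035 = 1.1100 eV

Note: The difference equals the difference in work functions: 4.14 - 3.03 = 1.11 eV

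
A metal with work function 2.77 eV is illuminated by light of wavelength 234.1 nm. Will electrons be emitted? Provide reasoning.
Yes

For photoemission, the photon energy must exceed the work function.

Photon energy: E = hc/λ = 5.2962 eV
Work function: φ = 2.77 eV

Since E_photon (5.2962 eV) > φ (2.77 eV), photoemission WILL occur.
The threshold wavelength is λ₀ = hc/φ = 447.6 nm.
Since 234.1 nm < 447.6 nm, the light has sufficient energy.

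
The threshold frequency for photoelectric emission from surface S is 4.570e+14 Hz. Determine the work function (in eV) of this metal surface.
1.89 eV

At the threshold frequency, photon energy equals work function:
φ = hf₀

Calculating:
φ = (6.626×10⁻³⁴ J·s)(4.570e+14 Hz)
φ = 1.89 eV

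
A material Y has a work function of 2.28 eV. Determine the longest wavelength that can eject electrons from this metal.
543.79 nm

The threshold wavelength is when the photon energy equals the work function:
hc/λ₀ = φ

Solving for λ₀:
λ₀ = hc/φ = (6.626×10⁻³⁴ J·s)(3×10⁸ m/s) / (2.28 eV × 1.602×10⁻¹⁹ J/eV)
λ₀ = 543.79 nm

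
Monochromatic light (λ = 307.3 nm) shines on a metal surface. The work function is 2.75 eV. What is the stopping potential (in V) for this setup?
1.2846 V

The stopping potential V_s satisfies: eV_s = KE_max

First, find KE_max using Einstein's equation:
E_photon = hc/λ = 4.0346 eV
KE_max = E_photon - φ = 4.0346 - 2.75 = 1.2846 eV

Since eV_s = KE_max:
V_s = KE_max/e = 1.2846 V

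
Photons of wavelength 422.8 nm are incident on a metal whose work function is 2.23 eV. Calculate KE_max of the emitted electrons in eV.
0.7025 eV

Using Einstein's photoelectric equation: KE_max = hf - φ = hc/λ - φ

First, calculate the photon energy:
E_photon = hc/λ = (6.626×10⁻³⁴ J·s)(3×10⁸ m/s) / (422.8×10⁻⁹ m)
E_photon = 2.9325 eV

Then, the maximum kinetic energy:
KE_max = E_photon - φ = 2.9325 eV - 2.23 eV = 0.7025 eV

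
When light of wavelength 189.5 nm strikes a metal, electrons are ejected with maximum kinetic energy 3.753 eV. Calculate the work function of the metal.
2.79 eV

From Einstein's photoelectric equation: KE_max = hf - φ = hc/λ - φ

Rearranging for φ:
φ = hc/λ - KE_max

Calculate photon energy:
E_photon = hc/λ = 6.5427 eV

Therefore:
φ = 6.5427 - 3.753 = 2.79 eV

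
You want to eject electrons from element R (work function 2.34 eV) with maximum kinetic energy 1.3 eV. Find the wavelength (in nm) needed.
340.62 nm

From Einstein's equation: KE_max = hc/λ - φ

Rearranging for λ:
hc/λ = KE_max + φ
λ = hc/(KE_max + φ)

Required photon energy:
E_photon = KE_max + φ = 1.3 + 2.34 = 3.64 eV

Required wavelength:
λ = hc/E_photon = (6.626×10⁻³⁴)(3×10⁸) / (3.64 × 1.602×10⁻¹⁹)
λ = 340.62 nm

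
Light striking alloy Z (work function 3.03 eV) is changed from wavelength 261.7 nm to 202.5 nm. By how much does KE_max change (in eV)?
1.3850 eV

Using Einstein's equation: KE_max = hc/λ - φ

For λ₁ = 261.7 nm:
KE₁ = hc/λ₁ - φ = 4.7376 - 3.03 = 1.7076 eV

For λ₂ = 202.5 nm:
KE₂ = hc/λ₂ - φ = 6.1227 - 3.03 = 3.0927 eV

Change in KE:
ΔKE = KE₂ - KE₁ = 3.0927 - 1.7076 = 1.3850 eV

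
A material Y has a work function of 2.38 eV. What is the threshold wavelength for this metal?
520.94 nm

The threshold wavelength is when the photon energy equals the work function:
hc/λ₀ = φ

Solving for λ₀:
λ₀ = hc/φ = (6.626×10⁻³⁴ J·s)(3×10⁸ m/s) / (2.38 eV × 1.602×10⁻¹⁹ J/eV)
λ₀ = 520.94 nm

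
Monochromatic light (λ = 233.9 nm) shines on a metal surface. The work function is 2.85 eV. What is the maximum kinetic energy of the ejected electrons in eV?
2.4507 eV

Using Einstein's photoelectric equation: KE_max = hf - φ = hc/λ - φ

First, calculate the photon energy:
E_photon = hc/λ = (6.626×10⁻³⁴ J·s)(3×10⁸ m/s) / (233.9×10⁻⁹ m)
E_photon = 5.3007 eV

Then, the maximum kinetic energy:
KE_max = E_photon - φ = 5.3007 eV - 2.85 eV = 2.4507 eV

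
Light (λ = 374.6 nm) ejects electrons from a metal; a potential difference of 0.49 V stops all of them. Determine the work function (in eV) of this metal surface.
2.82 eV

The stopping potential gives the maximum kinetic energy: KE_max = eV_s = 0.49 eV

From Einstein's photoelectric equation: KE_max = hc/λ - φ
Rearranging: φ = hc/λ - KE_max

Calculate photon energy:
E_photon = hc/λ = (6.626×10⁻³⁴ J·s)(3×10⁸ m/s) / (374.6×10⁻⁹ m) = 3.3098 eV

Therefore:
φ = 3.3098 - 0.49 = 2.82 eV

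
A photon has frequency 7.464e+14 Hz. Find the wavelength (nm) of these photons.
401.65 nm

Using the wave equation: c = fλ

Solving for wavelength:
λ = c/f = (3×10⁸ m/s) / (7.464e+14 Hz)
λ = 401.65 nm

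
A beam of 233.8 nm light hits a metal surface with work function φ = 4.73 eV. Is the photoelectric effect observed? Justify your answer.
Yes

For photoemission, the photon energy must exceed the work function.

Photon energy: E = hc/λ = 5.3030 eV
Work function: φ = 4.73 eV

Since E_photon (5.3030 eV) > φ (4.73 eV), photoemission WILL occur.
The threshold wavelength is λ₀ = hc/φ = 262.1 nm.
Since 233.8 nm < 262.1 nm, the light has sufficient energy.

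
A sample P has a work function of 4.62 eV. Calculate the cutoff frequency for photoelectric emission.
1.1171e+15 Hz

The threshold frequency is when the photon energy equals the work function:
hf₀ = φ

Solving for f₀:
f₀ = φ/h = (4.62 eV × 1.602×10⁻¹⁹ J/eV) / (6.626×10⁻³⁴ J·s)
f₀ = 1.1171e+15 Hz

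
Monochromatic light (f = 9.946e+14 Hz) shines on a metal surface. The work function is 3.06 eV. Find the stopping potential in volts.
1.0533 V

The stopping potential V_s satisfies: eV_s = KE_max

First, find KE_max using Einstein's equation:
E_photon = hf = (6.626×10⁻³⁴ J·s)(9.946e+14 Hz) = 4.1133 eV
KE_max = E_photon - φ = 4.1133 - 3.06 = 1.0533 eV

Since eV_s = KE_max:
V_s = KE_max/e = 1.0533 V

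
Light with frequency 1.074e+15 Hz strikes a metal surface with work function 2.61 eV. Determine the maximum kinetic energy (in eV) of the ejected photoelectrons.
1.8317 eV

Using Einstein's photoelectric equation: KE_max = hf - φ

First, calculate the photon energy:
E_photon = hf = (6.626×10⁻³⁴ J·s)(1.074e+15 Hz)
E_photon = 4.4417 eV

Then, the maximum kinetic energy:
KE_max = E_photon - φ = 4.4417 eV - 2.61 eV = 1.8317 eV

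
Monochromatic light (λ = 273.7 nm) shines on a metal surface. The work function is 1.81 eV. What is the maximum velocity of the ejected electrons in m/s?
9.7815e+05 m/s

First, find the maximum kinetic energy:
E_photon = hc/λ = 4.5299 eV
KE_max = E_photon - φ = 4.5299 - 1.81 = 2.7199 eV

Convert to Joules: KE_max = 2.7199 × 1.602×10⁻¹⁹ J = 4.3578e-19 J

Then use KE = ½mv² to find velocity:
v = √(2·KE/m) = √(2 × 4.3578e-19 J / 9.109e-31 kg)
v = 9.7815e+05 m/s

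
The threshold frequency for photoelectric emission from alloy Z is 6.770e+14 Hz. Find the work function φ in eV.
2.80 eV

At the threshold frequency, photon energy equals work function:
φ = hf₀

Calculating:
φ = (6.626×10⁻³⁴ J·s)(6.770e+14 Hz)
φ = 2.80 eV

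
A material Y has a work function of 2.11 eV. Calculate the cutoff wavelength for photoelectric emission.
587.60 nm

The threshold wavelength is when the photon energy equals the work function:
hc/λ₀ = φ

Solving for λ₀:
λ₀ = hc/φ = (6.626×10⁻³⁴ J·s)(3×10⁸ m/s) / (2.11 eV × 1.602×10⁻¹⁹ J/eV)
λ₀ = 587.60 nm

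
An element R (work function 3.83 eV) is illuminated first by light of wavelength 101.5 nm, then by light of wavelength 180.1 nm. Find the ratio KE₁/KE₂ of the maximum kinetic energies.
2.7455

Using Einstein's equation: KE_max = hc/λ - φ

For λ₁ = 101.5 nm:
E₁ = hc/λ₁ = 12.2152 eV
KE₁ = E₁ - φ = 12.2152 - 3.83 = 8.3852 eV

For λ₂ = 180.1 nm:
E₂ = hc/λ₂ = 6.8842 eV
KE₂ = E₂ - φ = 6.8842 - 3.83 = 3.0542 eV

Ratio: KE₁/KE₂ = 8.3852/3.0542 = 2.7455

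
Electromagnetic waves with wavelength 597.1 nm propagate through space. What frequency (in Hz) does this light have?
5.0208e+14 Hz

Using the wave equation: c = fλ

Solving for frequency:
f = c/λ = (3×10⁸ m/s) / (597.1×10⁻⁹ m)
f = 5.0208e+14 Hz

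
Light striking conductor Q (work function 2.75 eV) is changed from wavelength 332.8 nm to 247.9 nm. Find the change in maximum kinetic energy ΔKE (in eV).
1.2759 eV

Using Einstein's equation: KE_max = hc/λ - φ

For λ₁ = 332.8 nm:
KE₁ = hc/λ₁ - φ = 3.7255 - 2.75 = 0.9755 eV

For λ₂ = 247.9 nm:
KE₂ = hc/λ₂ - φ = 5.0014 - 2.75 = 2.2514 eV

Change in KE:
ΔKE = KE₂ - KE₁ = 2.2514 - 0.9755 = 1.2759 eV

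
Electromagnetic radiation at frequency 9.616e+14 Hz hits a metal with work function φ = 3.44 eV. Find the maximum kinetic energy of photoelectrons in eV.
0.5369 eV

Using Einstein's photoelectric equation: KE_max = hf - φ

First, calculate the photon energy:
E_photon = hf = (6.626×10⁻³⁴ J·s)(9.616e+14 Hz)
E_photon = 3.9769 eV

Then, the maximum kinetic energy:
KE_max = E_photon - φ = 3.9769 eV - 3.44 eV = 0.5369 eV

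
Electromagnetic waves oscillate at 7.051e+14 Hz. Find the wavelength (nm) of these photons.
425.18 nm

Using the wave equation: c = fλ

Solving for wavelength:
λ = c/f = (3×10⁸ m/s) / (7.051e+14 Hz)
λ = 425.18 nm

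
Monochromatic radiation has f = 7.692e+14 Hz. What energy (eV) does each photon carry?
3.1812 eV

Using E = hf:

E = hf = (6.626×10⁻³⁴ J·s)(7.692e+14 Hz)
E = 3.1812 eV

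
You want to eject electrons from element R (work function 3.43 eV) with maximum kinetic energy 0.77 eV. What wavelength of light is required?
295.20 nm

From Einstein's equation: KE_max = hc/λ - φ

Rearranging for λ:
hc/λ = KE_max + φ
λ = hc/(KE_max + φ)

Required photon energy:
E_photon = KE_max + φ = 0.77 + 3.43 = 4.20 eV

Required wavelength:
λ = hc/E_photon = (6.626×10⁻³⁴)(3×10⁸) / (4.20 × 1.602×10⁻¹⁹)
λ = 295.20 nm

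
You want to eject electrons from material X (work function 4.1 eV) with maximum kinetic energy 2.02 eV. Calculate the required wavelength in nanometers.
202.59 nm

From Einstein's equation: KE_max = hc/λ - φ

Rearranging for λ:
hc/λ = KE_max + φ
λ = hc/(KE_max + φ)

Required photon energy:
E_photon = KE_max + φ = 2.02 + 4.1 = 6.12 eV

Required wavelength:
λ = hc/E_photon = (6.626×10⁻³⁴)(3×10⁸) / (6.12 × 1.602×10⁻¹⁹)
λ = 202.59 nm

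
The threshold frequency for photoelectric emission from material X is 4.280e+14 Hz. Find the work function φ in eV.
1.77 eV

At the threshold frequency, photon energy equals work function:
φ = hf₀

Calculating:
φ = (6.626×10⁻³⁴ J·s)(4.280e+14 Hz)
φ = 1.77 eV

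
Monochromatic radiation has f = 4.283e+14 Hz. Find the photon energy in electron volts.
1.7713 eV

Using E = hf:

E = hf = (6.626×10⁻³⁴ J·s)(4.283e+14 Hz)
E = 1.7713 eV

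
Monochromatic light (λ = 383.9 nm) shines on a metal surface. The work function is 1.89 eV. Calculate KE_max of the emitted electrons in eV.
1.3396 eV

Using Einstein's photoelectric equation: KE_max = hf - φ = hc/λ - φ

First, calculate the photon energy:
E_photon = hc/λ = (6.626×10⁻³⁴ J·s)(3×10⁸ m/s) / (383.9×10⁻⁹ m)
E_photon = 3.2296 eV

Then, the maximum kinetic energy:
KE_max = E_photon - φ = 3.2296 eV - 1.89 eV = 1.3396 eV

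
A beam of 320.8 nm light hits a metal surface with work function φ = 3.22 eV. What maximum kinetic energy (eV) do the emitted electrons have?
0.6448 eV

Using Einstein's photoelectric equation: KE_max = hf - φ = hc/λ - φ

First, calculate the photon energy:
E_photon = hc/λ = (6.626×10⁻³⁴ J·s)(3×10⁸ m/s) / (320.8×10⁻⁹ m)
E_photon = 3.8648 eV

Then, the maximum kinetic energy:
KE_max = E_photon - φ = 3.8648 eV - 3.22 eV = 0.6448 eV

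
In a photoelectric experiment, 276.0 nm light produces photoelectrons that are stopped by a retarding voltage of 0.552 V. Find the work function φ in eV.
3.94 eV

The stopping potential gives the maximum kinetic energy: KE_max = eV_s = 0.552 eV

From Einstein's photoelectric equation: KE_max = hc/λ - φ
Rearranging: φ = hc/λ - KE_max

Calculate photon energy:
E_photon = hc/λ = (6.626×10⁻³⁴ J·s)(3×10⁸ m/s) / (276.0×10⁻⁹ m) = 4.4922 eV

Therefore:
φ = 4.4922 - 0.552 = 3.94 eV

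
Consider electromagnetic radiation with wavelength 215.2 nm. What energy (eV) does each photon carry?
5.7613 eV

Using E = hf = hc/λ:

E = hc/λ = (6.626×10⁻³⁴ J·s)(3×10⁸ m/s) / (215.2×10⁻⁹ m)
E = 5.7613 eV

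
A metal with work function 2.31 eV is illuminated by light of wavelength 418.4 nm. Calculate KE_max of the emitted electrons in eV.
0.6533 eV

Using Einstein's photoelectric equation: KE_max = hf - φ = hc/λ - φ

First, calculate the photon energy:
E_photon = hc/λ = (6.626×10⁻³⁴ J·s)(3×10⁸ m/s) / (418.4×10⁻⁹ m)
E_photon = 2.9633 eV

Then, the maximum kinetic energy:
KE_max = E_photon - φ = 2.9633 eV - 2.31 eV = 0.6533 eV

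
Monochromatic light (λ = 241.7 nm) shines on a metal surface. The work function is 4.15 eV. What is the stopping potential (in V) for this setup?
0.9797 V

The stopping potential V_s satisfies: eV_s = KE_max

First, find KE_max using Einstein's equation:
E_photon = hc/λ = 5.1297 eV
KE_max = E_photon - φ = 5.1297 - 4.15 = 0.9797 eV

Since eV_s = KE_max:
V_s = KE_max/e = 0.9797 V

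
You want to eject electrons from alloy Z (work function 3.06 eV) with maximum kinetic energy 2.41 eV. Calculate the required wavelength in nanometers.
226.66 nm

From Einstein's equation: KE_max = hc/λ - φ

Rearranging for λ:
hc/λ = KE_max + φ
λ = hc/(KE_max + φ)

Required photon energy:
E_photon = KE_max + φ = 2.41 + 3.06 = 5.47 eV

Required wavelength:
λ = hc/E_photon = (6.626×10⁻³⁴)(3×10⁸) / (5.47 × 1.602×10⁻¹⁹)
λ = 226.66 nm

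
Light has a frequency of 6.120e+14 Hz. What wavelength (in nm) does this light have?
489.86 nm

Using the wave equation: c = fλ

Solving for wavelength:
λ = c/f = (3×10⁸ m/s) / (6.120e+14 Hz)
λ = 489.86 nm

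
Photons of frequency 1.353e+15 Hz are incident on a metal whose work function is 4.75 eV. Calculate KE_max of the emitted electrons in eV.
0.8456 eV

Using Einstein's photoelectric equation: KE_max = hf - φ

First, calculate the photon energy:
E_photon = hf = (6.626×10⁻³⁴ J·s)(1.353e+15 Hz)
E_photon = 5.5956 eV

Then, the maximum kinetic energy:
KE_max = E_photon - φ = 5.5956 eV - 4.75 eV = 0.8456 eV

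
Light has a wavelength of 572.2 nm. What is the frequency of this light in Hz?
5.2393e+14 Hz

Using the wave equation: c = fλ

Solving for frequency:
f = c/λ = (3×10⁸ m/s) / (572.2×10⁻⁹ m)
f = 5.2393e+14 Hz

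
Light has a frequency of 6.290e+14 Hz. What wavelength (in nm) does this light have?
476.62 nm

Using the wave equation: c = fλ

Solving for wavelength:
λ = c/f = (3×10⁸ m/s) / (6.290e+14 Hz)
λ = 476.62 nm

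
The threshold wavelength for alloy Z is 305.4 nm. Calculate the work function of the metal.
4.06 eV

At the threshold wavelength, photon energy equals work function:
φ = hc/λ₀

Calculating:
φ = (6.626×10⁻³⁴ J·s)(3×10⁸ m/s) / (305.4×10⁻⁹ m)
φ = 4.06 eV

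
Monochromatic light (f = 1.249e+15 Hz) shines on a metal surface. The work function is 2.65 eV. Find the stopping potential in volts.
2.5154 V

The stopping potential V_s satisfies: eV_s = KE_max

First, find KE_max using Einstein's equation:
E_photon = hf = (6.626×10⁻³⁴ J·s)(1.249e+15 Hz) = 5.1654 eV
KE_max = E_photon - φ = 5.1654 - 2.65 = 2.5154 eV

Since eV_s = KE_max:
V_s = KE_max/e = 2.5154 V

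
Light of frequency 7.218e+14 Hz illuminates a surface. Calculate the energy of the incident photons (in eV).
2.9851 eV

Using E = hf:

E = hf = (6.626×10⁻³⁴ J·s)(7.218e+14 Hz)
E = 2.9851 eV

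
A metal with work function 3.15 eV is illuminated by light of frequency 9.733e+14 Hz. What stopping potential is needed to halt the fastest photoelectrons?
0.8752 V

The stopping potential V_s satisfies: eV_s = KE_max

First, find KE_max using Einstein's equation:
E_photon = hf = (6.626×10⁻³⁴ J·s)(9.733e+14 Hz) = 4.0252 eV
KE_max = E_photon - φ = 4.0252 - 3.15 = 0.8752 eV

Since eV_s = KE_max:
V_s = KE_max/e = 0.8752 V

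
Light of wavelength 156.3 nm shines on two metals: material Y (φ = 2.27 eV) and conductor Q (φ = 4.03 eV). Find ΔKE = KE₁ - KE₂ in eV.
1.7600 eV

Using KE_max = hc/λ - φ for each metal:

Photon energy: E = hc/λ = 7.9325 eV

For material Y (φ₁ = 2.27 eV):
KE₁ = E - φ₁ = 7.9325 - 2.27 = 5.6625 eV

For conductor Q (φ₂ = 4.03 eV):
KE₂ = E - φ₂ = 7.9325 - 4.03 = 3.9025 eV

Difference:
ΔKE = KE₁ - KE₂ = 5.6625 - 3.9025 = 1.7600 eV

Note: The difference equals the difference in work functions: 4.03 - 2.27 = 1.76 eV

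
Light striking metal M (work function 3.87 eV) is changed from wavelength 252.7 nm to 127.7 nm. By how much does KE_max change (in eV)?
4.8026 eV

Using Einstein's equation: KE_max = hc/λ - φ

For λ₁ = 252.7 nm:
KE₁ = hc/λ₁ - φ = 4.9064 - 3.87 = 1.0364 eV

For λ₂ = 127.7 nm:
KE₂ = hc/λ₂ - φ = 9.7090 - 3.87 = 5.8390 eV

Change in KE:
ΔKE = KE₂ - KE₁ = 5.8390 - 1.0364 = 4.8026 eV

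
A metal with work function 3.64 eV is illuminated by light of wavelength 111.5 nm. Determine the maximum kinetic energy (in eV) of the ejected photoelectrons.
7.4797 eV

Using Einstein's photoelectric equation: KE_max = hf - φ = hc/λ - φ

First, calculate the photon energy:
E_photon = hc/λ = (6.626×10⁻³⁴ J·s)(3×10⁸ m/s) / (111.5×10⁻⁹ m)
E_photon = 11.1197 eV

Then, the maximum kinetic energy:
KE_max = E_photon - φ = 11.1197 eV - 3.64 eV = 7.4797 eV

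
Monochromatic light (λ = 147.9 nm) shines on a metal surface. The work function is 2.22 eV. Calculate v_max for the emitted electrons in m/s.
1.4724e+06 m/s

First, find the maximum kinetic energy:
E_photon = hc/λ = 8.3830 eV
KE_max = E_photon - φ = 8.3830 - 2.22 = 6.1630 eV

Convert to Joules: KE_max = 6.1630 × 1.602×10⁻¹⁹ J = 9.8742e-19 J

Then use KE = ½mv² to find velocity:
v = √(2·KE/m) = √(2 × 9.8742e-19 J / 9.109e-31 kg)
v = 1.4724e+06 m/s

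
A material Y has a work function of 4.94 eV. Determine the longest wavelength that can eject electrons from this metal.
250.98 nm

The threshold wavelength is when the photon energy equals the work function:
hc/λ₀ = φ

Solving for λ₀:
λ₀ = hc/φ = (6.626×10⁻³⁴ J·s)(3×10⁸ m/s) / (4.94 eV × 1.602×10⁻¹⁹ J/eV)
λ₀ = 250.98 nm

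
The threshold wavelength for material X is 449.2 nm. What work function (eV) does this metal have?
2.76 eV

At the threshold wavelength, photon energy equals work function:
φ = hc/λ₀

Calculating:
φ = (6.626×10⁻³⁴ J·s)(3×10⁸ m/s) / (449.2×10⁻⁹ m)
φ = 2.76 eV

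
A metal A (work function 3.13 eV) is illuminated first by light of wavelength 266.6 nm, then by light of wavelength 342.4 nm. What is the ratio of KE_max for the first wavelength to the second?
3.0967

Using Einstein's equation: KE_max = hc/λ - φ

For λ₁ = 266.6 nm:
E₁ = hc/λ₁ = 4.6506 eV
KE₁ = E₁ - φ = 4.6506 - 3.13 = 1.5206 eV

For λ₂ = 342.4 nm:
E₂ = hc/λ₂ = 3.6210 eV
KE₂ = E₂ - φ = 3.6210 - 3.13 = 0.4910 eV

Ratio: KE₁/KE₂ = 1.5206/0.4910 = 3.0967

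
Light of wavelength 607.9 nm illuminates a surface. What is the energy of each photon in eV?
2.0395 eV

Using E = hf = hc/λ:

E = hc/λ = (6.626×10⁻³⁴ J·s)(3×10⁸ m/s) / (607.9×10⁻⁹ m)
E = 2.0395 eV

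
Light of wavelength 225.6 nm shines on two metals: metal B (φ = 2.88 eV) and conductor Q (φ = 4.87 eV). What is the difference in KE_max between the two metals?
1.9900 eV

Using KE_max = hc/λ - φ for each metal:

Photon energy: E = hc/λ = 5.4958 eV

For metal B (φ₁ = 2.88 eV):
KE₁ = E - φ₁ = 5.4958 - 2.88 = 2.6158 eV

For conductor Q (φ₂ = 4.87 eV):
KE₂ = E - φ₂ = 5.4958 - 4.87 = 0.6258 eV

Difference:
ΔKE = KE₁ - KE₂ = 2.6158 - 0.6258 = 1.9900 eV

Note: The difference equals the difference in work functions: 4.87 - 2.88 = 1.99 eV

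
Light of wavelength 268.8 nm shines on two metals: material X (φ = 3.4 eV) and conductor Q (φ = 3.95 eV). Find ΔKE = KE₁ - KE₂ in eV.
0.5500 eV

Using KE_max = hc/λ - φ for each metal:

Photon energy: E = hc/λ = 4.6125 eV

For material X (φ₁ = 3.4 eV):
KE₁ = E - φ₁ = 4.6125 - 3.4 = 1.2125 eV

For conductor Q (φ₂ = 3.95 eV):
KE₂ = E - φ₂ = 4.6125 - 3.95 = 0.6625 eV

Difference:
ΔKE = KE₁ - KE₂ = 1.2125 - 0.6625 = 0.5500 eV

Note: The difference equals the difference in work functions: 3.95 - 3.4 = 0.55 eV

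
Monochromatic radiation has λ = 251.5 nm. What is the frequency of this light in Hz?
1.1920e+15 Hz

Using the wave equation: c = fλ

Solving for frequency:
f = c/λ = (3×10⁸ m/s) / (251.5×10⁻⁹ m)
f = 1.1920e+15 Hz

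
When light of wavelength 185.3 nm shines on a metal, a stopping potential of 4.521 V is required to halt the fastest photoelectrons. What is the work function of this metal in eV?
2.17 eV

The stopping potential gives the maximum kinetic energy: KE_max = eV_s = 4.521 eV

From Einstein's photoelectric equation: KE_max = hc/λ - φ
Rearranging: φ = hc/λ - KE_max

Calculate photon energy:
E_photon = hc/λ = (6.626×10⁻³⁴ J·s)(3×10⁸ m/s) / (185.3×10⁻⁹ m) = 6.6910 eV

Therefore:
φ = 6.6910 - 4.521 = 2.17 eV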